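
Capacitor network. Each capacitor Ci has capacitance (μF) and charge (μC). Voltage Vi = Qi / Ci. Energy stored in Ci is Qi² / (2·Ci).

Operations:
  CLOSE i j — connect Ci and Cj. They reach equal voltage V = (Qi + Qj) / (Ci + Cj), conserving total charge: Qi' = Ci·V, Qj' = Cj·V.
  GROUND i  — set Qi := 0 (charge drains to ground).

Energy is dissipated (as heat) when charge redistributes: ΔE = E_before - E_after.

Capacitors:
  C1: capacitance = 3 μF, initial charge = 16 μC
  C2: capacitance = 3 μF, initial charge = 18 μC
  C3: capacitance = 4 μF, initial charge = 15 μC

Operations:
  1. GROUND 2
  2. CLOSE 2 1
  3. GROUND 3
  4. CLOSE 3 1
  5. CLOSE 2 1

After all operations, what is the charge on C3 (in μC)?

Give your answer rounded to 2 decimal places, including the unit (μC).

Initial: C1(3μF, Q=16μC, V=5.33V), C2(3μF, Q=18μC, V=6.00V), C3(4μF, Q=15μC, V=3.75V)
Op 1: GROUND 2: Q2=0; energy lost=54.000
Op 2: CLOSE 2-1: Q_total=16.00, C_total=6.00, V=2.67; Q2=8.00, Q1=8.00; dissipated=21.333
Op 3: GROUND 3: Q3=0; energy lost=28.125
Op 4: CLOSE 3-1: Q_total=8.00, C_total=7.00, V=1.14; Q3=4.57, Q1=3.43; dissipated=6.095
Op 5: CLOSE 2-1: Q_total=11.43, C_total=6.00, V=1.90; Q2=5.71, Q1=5.71; dissipated=1.741
Final charges: Q1=5.71, Q2=5.71, Q3=4.57

Answer: 4.57 μC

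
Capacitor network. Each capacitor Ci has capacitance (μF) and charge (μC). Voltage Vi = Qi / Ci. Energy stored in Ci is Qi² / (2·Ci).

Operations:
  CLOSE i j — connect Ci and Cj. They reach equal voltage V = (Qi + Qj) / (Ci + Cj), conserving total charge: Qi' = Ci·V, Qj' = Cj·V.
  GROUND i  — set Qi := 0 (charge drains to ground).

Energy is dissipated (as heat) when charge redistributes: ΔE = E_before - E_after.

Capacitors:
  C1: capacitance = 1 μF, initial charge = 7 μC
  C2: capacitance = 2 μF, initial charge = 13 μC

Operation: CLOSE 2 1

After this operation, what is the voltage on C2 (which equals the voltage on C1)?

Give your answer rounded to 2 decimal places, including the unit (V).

Initial: C1(1μF, Q=7μC, V=7.00V), C2(2μF, Q=13μC, V=6.50V)
Op 1: CLOSE 2-1: Q_total=20.00, C_total=3.00, V=6.67; Q2=13.33, Q1=6.67; dissipated=0.083

Answer: 6.67 V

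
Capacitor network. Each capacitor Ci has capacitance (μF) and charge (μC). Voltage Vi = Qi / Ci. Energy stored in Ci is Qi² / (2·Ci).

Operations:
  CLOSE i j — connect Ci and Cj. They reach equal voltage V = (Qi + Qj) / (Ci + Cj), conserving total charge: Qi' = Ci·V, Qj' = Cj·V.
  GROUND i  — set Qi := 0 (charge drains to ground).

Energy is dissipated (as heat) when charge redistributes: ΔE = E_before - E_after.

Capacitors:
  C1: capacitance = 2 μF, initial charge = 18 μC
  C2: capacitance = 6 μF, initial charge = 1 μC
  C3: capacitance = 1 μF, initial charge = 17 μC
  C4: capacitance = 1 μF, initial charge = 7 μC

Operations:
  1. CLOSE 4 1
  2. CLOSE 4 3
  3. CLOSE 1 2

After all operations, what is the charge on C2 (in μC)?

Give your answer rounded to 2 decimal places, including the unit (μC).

Initial: C1(2μF, Q=18μC, V=9.00V), C2(6μF, Q=1μC, V=0.17V), C3(1μF, Q=17μC, V=17.00V), C4(1μF, Q=7μC, V=7.00V)
Op 1: CLOSE 4-1: Q_total=25.00, C_total=3.00, V=8.33; Q4=8.33, Q1=16.67; dissipated=1.333
Op 2: CLOSE 4-3: Q_total=25.33, C_total=2.00, V=12.67; Q4=12.67, Q3=12.67; dissipated=18.778
Op 3: CLOSE 1-2: Q_total=17.67, C_total=8.00, V=2.21; Q1=4.42, Q2=13.25; dissipated=50.021
Final charges: Q1=4.42, Q2=13.25, Q3=12.67, Q4=12.67

Answer: 13.25 μC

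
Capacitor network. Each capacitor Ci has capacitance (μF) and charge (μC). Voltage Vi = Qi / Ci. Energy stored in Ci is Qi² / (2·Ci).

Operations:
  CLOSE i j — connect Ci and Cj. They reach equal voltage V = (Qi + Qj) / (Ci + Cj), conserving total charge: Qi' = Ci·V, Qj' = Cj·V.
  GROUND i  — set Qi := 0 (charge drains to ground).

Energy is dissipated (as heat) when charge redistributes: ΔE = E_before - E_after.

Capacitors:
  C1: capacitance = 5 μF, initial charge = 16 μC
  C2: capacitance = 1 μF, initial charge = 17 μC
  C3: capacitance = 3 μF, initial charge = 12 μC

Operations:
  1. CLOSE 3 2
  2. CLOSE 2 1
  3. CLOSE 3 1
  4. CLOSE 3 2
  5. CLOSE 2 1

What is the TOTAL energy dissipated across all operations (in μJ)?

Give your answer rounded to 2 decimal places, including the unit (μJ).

Initial: C1(5μF, Q=16μC, V=3.20V), C2(1μF, Q=17μC, V=17.00V), C3(3μF, Q=12μC, V=4.00V)
Op 1: CLOSE 3-2: Q_total=29.00, C_total=4.00, V=7.25; Q3=21.75, Q2=7.25; dissipated=63.375
Op 2: CLOSE 2-1: Q_total=23.25, C_total=6.00, V=3.88; Q2=3.88, Q1=19.38; dissipated=6.834
Op 3: CLOSE 3-1: Q_total=41.12, C_total=8.00, V=5.14; Q3=15.42, Q1=25.70; dissipated=10.679
Op 4: CLOSE 3-2: Q_total=19.30, C_total=4.00, V=4.82; Q3=14.47, Q2=4.82; dissipated=0.601
Op 5: CLOSE 2-1: Q_total=30.53, C_total=6.00, V=5.09; Q2=5.09, Q1=25.44; dissipated=0.042
Total dissipated: 81.530 μJ

Answer: 81.53 μJ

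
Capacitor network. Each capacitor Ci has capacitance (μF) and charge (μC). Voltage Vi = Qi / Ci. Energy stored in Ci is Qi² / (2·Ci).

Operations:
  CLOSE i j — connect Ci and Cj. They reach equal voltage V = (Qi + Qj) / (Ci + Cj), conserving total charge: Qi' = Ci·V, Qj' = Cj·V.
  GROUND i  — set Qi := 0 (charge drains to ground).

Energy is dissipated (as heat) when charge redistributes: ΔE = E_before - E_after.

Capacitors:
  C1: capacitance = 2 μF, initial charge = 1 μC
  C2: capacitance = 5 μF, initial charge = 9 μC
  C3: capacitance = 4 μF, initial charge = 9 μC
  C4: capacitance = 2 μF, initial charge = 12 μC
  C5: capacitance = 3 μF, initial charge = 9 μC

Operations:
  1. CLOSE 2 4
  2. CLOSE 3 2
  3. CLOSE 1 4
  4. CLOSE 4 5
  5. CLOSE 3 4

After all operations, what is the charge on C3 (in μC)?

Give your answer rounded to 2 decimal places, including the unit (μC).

Initial: C1(2μF, Q=1μC, V=0.50V), C2(5μF, Q=9μC, V=1.80V), C3(4μF, Q=9μC, V=2.25V), C4(2μF, Q=12μC, V=6.00V), C5(3μF, Q=9μC, V=3.00V)
Op 1: CLOSE 2-4: Q_total=21.00, C_total=7.00, V=3.00; Q2=15.00, Q4=6.00; dissipated=12.600
Op 2: CLOSE 3-2: Q_total=24.00, C_total=9.00, V=2.67; Q3=10.67, Q2=13.33; dissipated=0.625
Op 3: CLOSE 1-4: Q_total=7.00, C_total=4.00, V=1.75; Q1=3.50, Q4=3.50; dissipated=3.125
Op 4: CLOSE 4-5: Q_total=12.50, C_total=5.00, V=2.50; Q4=5.00, Q5=7.50; dissipated=0.938
Op 5: CLOSE 3-4: Q_total=15.67, C_total=6.00, V=2.61; Q3=10.44, Q4=5.22; dissipated=0.019
Final charges: Q1=3.50, Q2=13.33, Q3=10.44, Q4=5.22, Q5=7.50

Answer: 10.44 μC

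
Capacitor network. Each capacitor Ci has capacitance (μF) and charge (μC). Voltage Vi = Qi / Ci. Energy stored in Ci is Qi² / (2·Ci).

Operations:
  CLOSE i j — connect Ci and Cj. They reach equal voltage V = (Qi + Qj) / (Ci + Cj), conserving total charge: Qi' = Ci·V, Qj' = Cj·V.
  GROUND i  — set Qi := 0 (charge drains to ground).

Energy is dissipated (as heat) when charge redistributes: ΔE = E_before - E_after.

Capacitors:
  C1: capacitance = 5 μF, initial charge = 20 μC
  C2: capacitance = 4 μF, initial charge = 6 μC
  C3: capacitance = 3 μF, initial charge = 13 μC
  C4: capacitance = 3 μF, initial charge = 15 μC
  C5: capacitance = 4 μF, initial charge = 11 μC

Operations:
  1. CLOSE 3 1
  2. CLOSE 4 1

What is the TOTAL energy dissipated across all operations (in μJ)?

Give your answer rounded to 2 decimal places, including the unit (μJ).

Answer: 0.82 μJ

Derivation:
Initial: C1(5μF, Q=20μC, V=4.00V), C2(4μF, Q=6μC, V=1.50V), C3(3μF, Q=13μC, V=4.33V), C4(3μF, Q=15μC, V=5.00V), C5(4μF, Q=11μC, V=2.75V)
Op 1: CLOSE 3-1: Q_total=33.00, C_total=8.00, V=4.12; Q3=12.38, Q1=20.62; dissipated=0.104
Op 2: CLOSE 4-1: Q_total=35.62, C_total=8.00, V=4.45; Q4=13.36, Q1=22.27; dissipated=0.718
Total dissipated: 0.822 μJ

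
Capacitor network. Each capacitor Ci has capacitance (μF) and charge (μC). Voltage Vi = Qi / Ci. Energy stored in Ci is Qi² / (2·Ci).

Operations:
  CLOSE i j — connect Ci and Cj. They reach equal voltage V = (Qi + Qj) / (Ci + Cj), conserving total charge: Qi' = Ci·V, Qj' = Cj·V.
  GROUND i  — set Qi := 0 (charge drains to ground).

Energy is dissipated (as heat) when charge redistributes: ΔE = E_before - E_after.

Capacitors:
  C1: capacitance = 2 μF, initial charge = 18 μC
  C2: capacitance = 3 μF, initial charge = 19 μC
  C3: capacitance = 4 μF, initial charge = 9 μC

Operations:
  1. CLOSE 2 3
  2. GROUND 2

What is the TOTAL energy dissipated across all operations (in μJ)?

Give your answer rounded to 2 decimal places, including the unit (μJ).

Answer: 38.29 μJ

Derivation:
Initial: C1(2μF, Q=18μC, V=9.00V), C2(3μF, Q=19μC, V=6.33V), C3(4μF, Q=9μC, V=2.25V)
Op 1: CLOSE 2-3: Q_total=28.00, C_total=7.00, V=4.00; Q2=12.00, Q3=16.00; dissipated=14.292
Op 2: GROUND 2: Q2=0; energy lost=24.000
Total dissipated: 38.292 μJ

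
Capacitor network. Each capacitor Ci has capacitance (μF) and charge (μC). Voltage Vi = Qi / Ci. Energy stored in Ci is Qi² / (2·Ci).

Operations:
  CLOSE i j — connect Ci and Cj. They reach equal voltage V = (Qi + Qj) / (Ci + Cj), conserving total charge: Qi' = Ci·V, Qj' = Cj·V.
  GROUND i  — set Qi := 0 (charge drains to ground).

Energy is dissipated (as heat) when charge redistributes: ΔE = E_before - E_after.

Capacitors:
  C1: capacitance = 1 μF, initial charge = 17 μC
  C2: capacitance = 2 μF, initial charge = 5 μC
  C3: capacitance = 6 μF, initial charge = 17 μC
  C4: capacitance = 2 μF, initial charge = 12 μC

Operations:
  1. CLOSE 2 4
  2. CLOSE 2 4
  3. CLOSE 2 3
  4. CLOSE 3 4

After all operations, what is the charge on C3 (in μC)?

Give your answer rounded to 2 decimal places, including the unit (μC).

Initial: C1(1μF, Q=17μC, V=17.00V), C2(2μF, Q=5μC, V=2.50V), C3(6μF, Q=17μC, V=2.83V), C4(2μF, Q=12μC, V=6.00V)
Op 1: CLOSE 2-4: Q_total=17.00, C_total=4.00, V=4.25; Q2=8.50, Q4=8.50; dissipated=6.125
Op 2: CLOSE 2-4: Q_total=17.00, C_total=4.00, V=4.25; Q2=8.50, Q4=8.50; dissipated=0.000
Op 3: CLOSE 2-3: Q_total=25.50, C_total=8.00, V=3.19; Q2=6.38, Q3=19.12; dissipated=1.505
Op 4: CLOSE 3-4: Q_total=27.62, C_total=8.00, V=3.45; Q3=20.72, Q4=6.91; dissipated=0.847
Final charges: Q1=17.00, Q2=6.38, Q3=20.72, Q4=6.91

Answer: 20.72 μC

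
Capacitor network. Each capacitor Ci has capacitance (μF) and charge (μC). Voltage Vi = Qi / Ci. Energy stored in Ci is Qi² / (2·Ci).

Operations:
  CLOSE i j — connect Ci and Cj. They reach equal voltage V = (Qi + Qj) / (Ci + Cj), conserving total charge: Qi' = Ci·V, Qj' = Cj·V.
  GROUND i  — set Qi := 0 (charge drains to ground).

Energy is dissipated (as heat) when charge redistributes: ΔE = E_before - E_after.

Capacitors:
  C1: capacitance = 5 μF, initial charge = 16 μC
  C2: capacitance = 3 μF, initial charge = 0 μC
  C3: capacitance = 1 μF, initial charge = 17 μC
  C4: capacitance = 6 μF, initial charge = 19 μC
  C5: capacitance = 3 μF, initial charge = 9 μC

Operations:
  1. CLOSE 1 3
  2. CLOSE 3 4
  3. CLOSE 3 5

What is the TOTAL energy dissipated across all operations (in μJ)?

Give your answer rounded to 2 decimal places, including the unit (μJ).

Initial: C1(5μF, Q=16μC, V=3.20V), C2(3μF, Q=0μC, V=0.00V), C3(1μF, Q=17μC, V=17.00V), C4(6μF, Q=19μC, V=3.17V), C5(3μF, Q=9μC, V=3.00V)
Op 1: CLOSE 1-3: Q_total=33.00, C_total=6.00, V=5.50; Q1=27.50, Q3=5.50; dissipated=79.350
Op 2: CLOSE 3-4: Q_total=24.50, C_total=7.00, V=3.50; Q3=3.50, Q4=21.00; dissipated=2.333
Op 3: CLOSE 3-5: Q_total=12.50, C_total=4.00, V=3.12; Q3=3.12, Q5=9.38; dissipated=0.094
Total dissipated: 81.777 μJ

Answer: 81.78 μJ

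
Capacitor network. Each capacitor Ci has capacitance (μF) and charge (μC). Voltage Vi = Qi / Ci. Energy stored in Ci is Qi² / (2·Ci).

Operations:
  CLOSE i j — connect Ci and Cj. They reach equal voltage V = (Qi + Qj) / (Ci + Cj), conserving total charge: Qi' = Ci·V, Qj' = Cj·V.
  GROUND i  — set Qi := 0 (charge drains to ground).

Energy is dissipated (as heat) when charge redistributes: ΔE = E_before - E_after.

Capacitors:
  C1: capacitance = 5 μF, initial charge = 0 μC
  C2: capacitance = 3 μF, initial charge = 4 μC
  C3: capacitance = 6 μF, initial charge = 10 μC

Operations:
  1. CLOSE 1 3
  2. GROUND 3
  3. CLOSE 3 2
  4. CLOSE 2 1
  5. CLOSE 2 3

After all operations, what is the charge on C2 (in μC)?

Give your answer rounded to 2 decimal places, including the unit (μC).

Initial: C1(5μF, Q=0μC, V=0.00V), C2(3μF, Q=4μC, V=1.33V), C3(6μF, Q=10μC, V=1.67V)
Op 1: CLOSE 1-3: Q_total=10.00, C_total=11.00, V=0.91; Q1=4.55, Q3=5.45; dissipated=3.788
Op 2: GROUND 3: Q3=0; energy lost=2.479
Op 3: CLOSE 3-2: Q_total=4.00, C_total=9.00, V=0.44; Q3=2.67, Q2=1.33; dissipated=1.778
Op 4: CLOSE 2-1: Q_total=5.88, C_total=8.00, V=0.73; Q2=2.20, Q1=3.67; dissipated=0.202
Op 5: CLOSE 2-3: Q_total=4.87, C_total=9.00, V=0.54; Q2=1.62, Q3=3.25; dissipated=0.084
Final charges: Q1=3.67, Q2=1.62, Q3=3.25

Answer: 1.62 μC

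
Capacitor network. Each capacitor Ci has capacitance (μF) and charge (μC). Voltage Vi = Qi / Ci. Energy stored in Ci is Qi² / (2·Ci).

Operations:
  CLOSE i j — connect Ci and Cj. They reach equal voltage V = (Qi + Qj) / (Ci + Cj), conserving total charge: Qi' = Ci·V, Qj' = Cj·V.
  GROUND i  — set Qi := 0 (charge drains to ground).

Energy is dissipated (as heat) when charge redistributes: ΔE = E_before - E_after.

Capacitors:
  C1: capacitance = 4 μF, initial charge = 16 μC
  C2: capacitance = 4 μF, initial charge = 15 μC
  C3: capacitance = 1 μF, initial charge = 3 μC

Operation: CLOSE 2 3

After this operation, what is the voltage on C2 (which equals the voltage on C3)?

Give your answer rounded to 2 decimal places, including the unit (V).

Initial: C1(4μF, Q=16μC, V=4.00V), C2(4μF, Q=15μC, V=3.75V), C3(1μF, Q=3μC, V=3.00V)
Op 1: CLOSE 2-3: Q_total=18.00, C_total=5.00, V=3.60; Q2=14.40, Q3=3.60; dissipated=0.225

Answer: 3.60 V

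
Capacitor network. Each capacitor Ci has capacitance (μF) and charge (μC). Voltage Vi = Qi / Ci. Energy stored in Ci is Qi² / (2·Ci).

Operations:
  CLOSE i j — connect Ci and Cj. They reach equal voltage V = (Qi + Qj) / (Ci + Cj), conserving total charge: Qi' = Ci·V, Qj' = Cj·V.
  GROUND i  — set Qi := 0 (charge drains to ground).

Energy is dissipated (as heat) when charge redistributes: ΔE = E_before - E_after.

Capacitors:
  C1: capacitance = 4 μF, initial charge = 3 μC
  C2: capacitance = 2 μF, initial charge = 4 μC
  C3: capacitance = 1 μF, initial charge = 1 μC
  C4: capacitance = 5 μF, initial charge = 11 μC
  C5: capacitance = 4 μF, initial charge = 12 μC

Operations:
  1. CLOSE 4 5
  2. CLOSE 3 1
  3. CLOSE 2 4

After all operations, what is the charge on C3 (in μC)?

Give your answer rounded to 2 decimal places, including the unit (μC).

Answer: 0.80 μC

Derivation:
Initial: C1(4μF, Q=3μC, V=0.75V), C2(2μF, Q=4μC, V=2.00V), C3(1μF, Q=1μC, V=1.00V), C4(5μF, Q=11μC, V=2.20V), C5(4μF, Q=12μC, V=3.00V)
Op 1: CLOSE 4-5: Q_total=23.00, C_total=9.00, V=2.56; Q4=12.78, Q5=10.22; dissipated=0.711
Op 2: CLOSE 3-1: Q_total=4.00, C_total=5.00, V=0.80; Q3=0.80, Q1=3.20; dissipated=0.025
Op 3: CLOSE 2-4: Q_total=16.78, C_total=7.00, V=2.40; Q2=4.79, Q4=11.98; dissipated=0.220
Final charges: Q1=3.20, Q2=4.79, Q3=0.80, Q4=11.98, Q5=10.22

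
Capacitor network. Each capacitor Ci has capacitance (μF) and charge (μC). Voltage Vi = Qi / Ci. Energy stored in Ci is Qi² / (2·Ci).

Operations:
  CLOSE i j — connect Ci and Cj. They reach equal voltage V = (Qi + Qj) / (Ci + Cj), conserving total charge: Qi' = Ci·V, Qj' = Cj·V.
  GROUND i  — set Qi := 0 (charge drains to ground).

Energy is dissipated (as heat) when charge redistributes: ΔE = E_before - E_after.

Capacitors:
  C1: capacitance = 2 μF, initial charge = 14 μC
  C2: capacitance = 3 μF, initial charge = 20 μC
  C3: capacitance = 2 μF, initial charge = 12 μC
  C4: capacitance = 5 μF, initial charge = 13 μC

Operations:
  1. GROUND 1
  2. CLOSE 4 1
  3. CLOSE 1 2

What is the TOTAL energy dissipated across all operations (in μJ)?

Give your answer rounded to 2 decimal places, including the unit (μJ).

Answer: 67.71 μJ

Derivation:
Initial: C1(2μF, Q=14μC, V=7.00V), C2(3μF, Q=20μC, V=6.67V), C3(2μF, Q=12μC, V=6.00V), C4(5μF, Q=13μC, V=2.60V)
Op 1: GROUND 1: Q1=0; energy lost=49.000
Op 2: CLOSE 4-1: Q_total=13.00, C_total=7.00, V=1.86; Q4=9.29, Q1=3.71; dissipated=4.829
Op 3: CLOSE 1-2: Q_total=23.71, C_total=5.00, V=4.74; Q1=9.49, Q2=14.23; dissipated=13.879
Total dissipated: 67.707 μJ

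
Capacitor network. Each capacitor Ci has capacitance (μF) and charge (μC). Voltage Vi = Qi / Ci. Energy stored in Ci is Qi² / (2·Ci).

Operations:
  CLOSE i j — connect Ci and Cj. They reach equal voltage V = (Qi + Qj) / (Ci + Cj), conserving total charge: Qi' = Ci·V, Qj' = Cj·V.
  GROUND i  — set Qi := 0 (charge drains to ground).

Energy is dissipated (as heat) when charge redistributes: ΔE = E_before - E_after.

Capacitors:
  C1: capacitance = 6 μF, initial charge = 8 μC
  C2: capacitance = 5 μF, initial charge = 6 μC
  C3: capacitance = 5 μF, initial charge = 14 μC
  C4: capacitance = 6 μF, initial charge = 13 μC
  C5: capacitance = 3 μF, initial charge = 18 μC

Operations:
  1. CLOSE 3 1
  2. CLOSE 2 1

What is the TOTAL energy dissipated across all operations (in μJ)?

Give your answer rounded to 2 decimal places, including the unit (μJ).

Initial: C1(6μF, Q=8μC, V=1.33V), C2(5μF, Q=6μC, V=1.20V), C3(5μF, Q=14μC, V=2.80V), C4(6μF, Q=13μC, V=2.17V), C5(3μF, Q=18μC, V=6.00V)
Op 1: CLOSE 3-1: Q_total=22.00, C_total=11.00, V=2.00; Q3=10.00, Q1=12.00; dissipated=2.933
Op 2: CLOSE 2-1: Q_total=18.00, C_total=11.00, V=1.64; Q2=8.18, Q1=9.82; dissipated=0.873
Total dissipated: 3.806 μJ

Answer: 3.81 μJ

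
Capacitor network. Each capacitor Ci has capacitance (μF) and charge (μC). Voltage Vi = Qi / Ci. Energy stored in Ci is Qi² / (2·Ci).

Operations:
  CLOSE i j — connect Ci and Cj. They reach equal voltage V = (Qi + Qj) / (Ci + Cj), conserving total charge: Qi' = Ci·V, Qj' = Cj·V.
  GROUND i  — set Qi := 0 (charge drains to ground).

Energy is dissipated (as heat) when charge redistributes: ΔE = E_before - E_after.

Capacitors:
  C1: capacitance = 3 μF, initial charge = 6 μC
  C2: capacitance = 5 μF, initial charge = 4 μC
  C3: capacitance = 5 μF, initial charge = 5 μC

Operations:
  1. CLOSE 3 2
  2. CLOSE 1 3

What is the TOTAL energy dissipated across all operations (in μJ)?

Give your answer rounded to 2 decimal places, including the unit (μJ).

Initial: C1(3μF, Q=6μC, V=2.00V), C2(5μF, Q=4μC, V=0.80V), C3(5μF, Q=5μC, V=1.00V)
Op 1: CLOSE 3-2: Q_total=9.00, C_total=10.00, V=0.90; Q3=4.50, Q2=4.50; dissipated=0.050
Op 2: CLOSE 1-3: Q_total=10.50, C_total=8.00, V=1.31; Q1=3.94, Q3=6.56; dissipated=1.134
Total dissipated: 1.184 μJ

Answer: 1.18 μJ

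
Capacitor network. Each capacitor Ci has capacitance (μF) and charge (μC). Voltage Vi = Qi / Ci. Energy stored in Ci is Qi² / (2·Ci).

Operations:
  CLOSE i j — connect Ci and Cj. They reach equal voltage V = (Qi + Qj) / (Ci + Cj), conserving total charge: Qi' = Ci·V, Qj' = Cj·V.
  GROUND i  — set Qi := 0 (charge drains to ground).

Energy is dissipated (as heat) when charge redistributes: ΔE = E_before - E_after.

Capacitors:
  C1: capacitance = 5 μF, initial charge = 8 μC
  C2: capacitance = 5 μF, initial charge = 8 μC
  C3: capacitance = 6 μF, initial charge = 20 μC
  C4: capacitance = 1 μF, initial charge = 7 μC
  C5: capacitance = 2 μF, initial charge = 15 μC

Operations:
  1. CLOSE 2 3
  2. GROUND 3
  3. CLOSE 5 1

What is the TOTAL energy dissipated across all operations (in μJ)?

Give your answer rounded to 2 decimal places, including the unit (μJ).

Answer: 48.40 μJ

Derivation:
Initial: C1(5μF, Q=8μC, V=1.60V), C2(5μF, Q=8μC, V=1.60V), C3(6μF, Q=20μC, V=3.33V), C4(1μF, Q=7μC, V=7.00V), C5(2μF, Q=15μC, V=7.50V)
Op 1: CLOSE 2-3: Q_total=28.00, C_total=11.00, V=2.55; Q2=12.73, Q3=15.27; dissipated=4.097
Op 2: GROUND 3: Q3=0; energy lost=19.438
Op 3: CLOSE 5-1: Q_total=23.00, C_total=7.00, V=3.29; Q5=6.57, Q1=16.43; dissipated=24.864
Total dissipated: 48.399 μJ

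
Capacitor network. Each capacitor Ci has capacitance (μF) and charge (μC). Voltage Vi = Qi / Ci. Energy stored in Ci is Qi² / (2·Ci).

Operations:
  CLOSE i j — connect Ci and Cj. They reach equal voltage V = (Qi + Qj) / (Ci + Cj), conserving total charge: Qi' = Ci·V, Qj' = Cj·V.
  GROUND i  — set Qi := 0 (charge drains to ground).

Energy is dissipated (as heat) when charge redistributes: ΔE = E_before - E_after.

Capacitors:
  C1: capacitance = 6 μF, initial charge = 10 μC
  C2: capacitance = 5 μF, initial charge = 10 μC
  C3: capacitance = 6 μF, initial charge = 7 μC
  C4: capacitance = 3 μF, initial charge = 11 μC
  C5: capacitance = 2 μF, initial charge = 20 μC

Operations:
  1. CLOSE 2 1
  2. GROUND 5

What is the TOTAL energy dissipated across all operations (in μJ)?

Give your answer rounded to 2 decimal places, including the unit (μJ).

Answer: 100.15 μJ

Derivation:
Initial: C1(6μF, Q=10μC, V=1.67V), C2(5μF, Q=10μC, V=2.00V), C3(6μF, Q=7μC, V=1.17V), C4(3μF, Q=11μC, V=3.67V), C5(2μF, Q=20μC, V=10.00V)
Op 1: CLOSE 2-1: Q_total=20.00, C_total=11.00, V=1.82; Q2=9.09, Q1=10.91; dissipated=0.152
Op 2: GROUND 5: Q5=0; energy lost=100.000
Total dissipated: 100.152 μJ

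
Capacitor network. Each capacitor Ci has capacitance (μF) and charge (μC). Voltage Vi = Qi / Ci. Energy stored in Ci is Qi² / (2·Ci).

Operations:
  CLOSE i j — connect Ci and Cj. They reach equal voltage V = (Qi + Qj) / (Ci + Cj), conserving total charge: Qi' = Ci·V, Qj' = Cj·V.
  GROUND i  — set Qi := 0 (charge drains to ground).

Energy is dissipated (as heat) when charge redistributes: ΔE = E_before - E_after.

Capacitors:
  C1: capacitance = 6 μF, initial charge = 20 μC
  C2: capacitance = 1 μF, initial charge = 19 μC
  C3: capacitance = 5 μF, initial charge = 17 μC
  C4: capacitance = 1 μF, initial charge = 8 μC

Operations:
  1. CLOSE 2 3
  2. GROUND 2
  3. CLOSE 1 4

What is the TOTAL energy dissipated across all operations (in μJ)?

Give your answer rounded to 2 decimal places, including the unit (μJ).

Answer: 128.73 μJ

Derivation:
Initial: C1(6μF, Q=20μC, V=3.33V), C2(1μF, Q=19μC, V=19.00V), C3(5μF, Q=17μC, V=3.40V), C4(1μF, Q=8μC, V=8.00V)
Op 1: CLOSE 2-3: Q_total=36.00, C_total=6.00, V=6.00; Q2=6.00, Q3=30.00; dissipated=101.400
Op 2: GROUND 2: Q2=0; energy lost=18.000
Op 3: CLOSE 1-4: Q_total=28.00, C_total=7.00, V=4.00; Q1=24.00, Q4=4.00; dissipated=9.333
Total dissipated: 128.733 μJ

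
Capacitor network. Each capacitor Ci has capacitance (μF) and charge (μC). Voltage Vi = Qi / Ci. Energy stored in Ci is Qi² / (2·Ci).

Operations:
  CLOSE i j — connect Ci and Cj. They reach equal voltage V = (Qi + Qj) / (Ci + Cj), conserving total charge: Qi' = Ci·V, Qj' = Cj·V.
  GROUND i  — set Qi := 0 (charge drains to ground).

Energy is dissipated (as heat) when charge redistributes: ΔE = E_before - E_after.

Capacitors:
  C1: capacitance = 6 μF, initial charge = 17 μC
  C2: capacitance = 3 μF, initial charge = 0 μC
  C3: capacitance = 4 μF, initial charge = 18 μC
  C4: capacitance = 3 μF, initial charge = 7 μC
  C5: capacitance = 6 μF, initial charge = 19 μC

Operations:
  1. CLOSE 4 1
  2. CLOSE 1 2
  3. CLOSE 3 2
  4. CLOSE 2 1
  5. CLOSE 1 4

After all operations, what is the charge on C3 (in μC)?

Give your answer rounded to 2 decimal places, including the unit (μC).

Answer: 13.33 μC

Derivation:
Initial: C1(6μF, Q=17μC, V=2.83V), C2(3μF, Q=0μC, V=0.00V), C3(4μF, Q=18μC, V=4.50V), C4(3μF, Q=7μC, V=2.33V), C5(6μF, Q=19μC, V=3.17V)
Op 1: CLOSE 4-1: Q_total=24.00, C_total=9.00, V=2.67; Q4=8.00, Q1=16.00; dissipated=0.250
Op 2: CLOSE 1-2: Q_total=16.00, C_total=9.00, V=1.78; Q1=10.67, Q2=5.33; dissipated=7.111
Op 3: CLOSE 3-2: Q_total=23.33, C_total=7.00, V=3.33; Q3=13.33, Q2=10.00; dissipated=6.352
Op 4: CLOSE 2-1: Q_total=20.67, C_total=9.00, V=2.30; Q2=6.89, Q1=13.78; dissipated=2.420
Op 5: CLOSE 1-4: Q_total=21.78, C_total=9.00, V=2.42; Q1=14.52, Q4=7.26; dissipated=0.137
Final charges: Q1=14.52, Q2=6.89, Q3=13.33, Q4=7.26, Q5=19.00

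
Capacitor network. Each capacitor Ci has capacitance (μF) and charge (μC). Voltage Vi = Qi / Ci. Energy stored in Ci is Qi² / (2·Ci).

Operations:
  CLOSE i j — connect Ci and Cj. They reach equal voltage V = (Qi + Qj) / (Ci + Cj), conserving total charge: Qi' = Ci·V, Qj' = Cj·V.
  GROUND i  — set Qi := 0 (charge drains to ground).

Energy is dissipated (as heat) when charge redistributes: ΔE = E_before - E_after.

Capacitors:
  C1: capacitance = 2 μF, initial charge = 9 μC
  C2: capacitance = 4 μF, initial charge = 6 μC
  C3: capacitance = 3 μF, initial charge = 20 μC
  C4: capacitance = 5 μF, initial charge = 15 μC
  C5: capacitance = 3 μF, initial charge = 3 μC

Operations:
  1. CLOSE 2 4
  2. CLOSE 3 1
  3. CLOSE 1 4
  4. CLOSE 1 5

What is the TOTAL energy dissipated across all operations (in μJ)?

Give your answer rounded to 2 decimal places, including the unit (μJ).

Initial: C1(2μF, Q=9μC, V=4.50V), C2(4μF, Q=6μC, V=1.50V), C3(3μF, Q=20μC, V=6.67V), C4(5μF, Q=15μC, V=3.00V), C5(3μF, Q=3μC, V=1.00V)
Op 1: CLOSE 2-4: Q_total=21.00, C_total=9.00, V=2.33; Q2=9.33, Q4=11.67; dissipated=2.500
Op 2: CLOSE 3-1: Q_total=29.00, C_total=5.00, V=5.80; Q3=17.40, Q1=11.60; dissipated=2.817
Op 3: CLOSE 1-4: Q_total=23.27, C_total=7.00, V=3.32; Q1=6.65, Q4=16.62; dissipated=8.584
Op 4: CLOSE 1-5: Q_total=9.65, C_total=5.00, V=1.93; Q1=3.86, Q5=5.79; dissipated=3.240
Total dissipated: 17.141 μJ

Answer: 17.14 μJ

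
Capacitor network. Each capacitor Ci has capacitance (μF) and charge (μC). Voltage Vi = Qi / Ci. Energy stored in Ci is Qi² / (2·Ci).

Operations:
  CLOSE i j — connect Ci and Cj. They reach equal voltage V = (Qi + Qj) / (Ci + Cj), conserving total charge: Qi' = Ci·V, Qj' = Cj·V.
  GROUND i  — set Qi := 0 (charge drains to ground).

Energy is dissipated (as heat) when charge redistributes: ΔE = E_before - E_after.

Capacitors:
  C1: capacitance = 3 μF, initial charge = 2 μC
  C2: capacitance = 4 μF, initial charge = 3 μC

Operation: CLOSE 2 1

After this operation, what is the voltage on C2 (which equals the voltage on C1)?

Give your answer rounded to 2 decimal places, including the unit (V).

Initial: C1(3μF, Q=2μC, V=0.67V), C2(4μF, Q=3μC, V=0.75V)
Op 1: CLOSE 2-1: Q_total=5.00, C_total=7.00, V=0.71; Q2=2.86, Q1=2.14; dissipated=0.006

Answer: 0.71 V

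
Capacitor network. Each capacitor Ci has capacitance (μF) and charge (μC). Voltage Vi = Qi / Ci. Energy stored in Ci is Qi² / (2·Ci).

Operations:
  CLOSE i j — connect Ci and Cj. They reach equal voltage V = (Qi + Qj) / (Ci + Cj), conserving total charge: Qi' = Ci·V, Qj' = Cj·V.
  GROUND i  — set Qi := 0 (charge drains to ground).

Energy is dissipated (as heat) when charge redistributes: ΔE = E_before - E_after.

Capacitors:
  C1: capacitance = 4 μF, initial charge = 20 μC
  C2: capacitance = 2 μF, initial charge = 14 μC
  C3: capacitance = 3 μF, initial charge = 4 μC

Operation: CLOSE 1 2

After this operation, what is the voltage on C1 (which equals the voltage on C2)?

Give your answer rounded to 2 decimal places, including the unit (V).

Answer: 5.67 V

Derivation:
Initial: C1(4μF, Q=20μC, V=5.00V), C2(2μF, Q=14μC, V=7.00V), C3(3μF, Q=4μC, V=1.33V)
Op 1: CLOSE 1-2: Q_total=34.00, C_total=6.00, V=5.67; Q1=22.67, Q2=11.33; dissipated=2.667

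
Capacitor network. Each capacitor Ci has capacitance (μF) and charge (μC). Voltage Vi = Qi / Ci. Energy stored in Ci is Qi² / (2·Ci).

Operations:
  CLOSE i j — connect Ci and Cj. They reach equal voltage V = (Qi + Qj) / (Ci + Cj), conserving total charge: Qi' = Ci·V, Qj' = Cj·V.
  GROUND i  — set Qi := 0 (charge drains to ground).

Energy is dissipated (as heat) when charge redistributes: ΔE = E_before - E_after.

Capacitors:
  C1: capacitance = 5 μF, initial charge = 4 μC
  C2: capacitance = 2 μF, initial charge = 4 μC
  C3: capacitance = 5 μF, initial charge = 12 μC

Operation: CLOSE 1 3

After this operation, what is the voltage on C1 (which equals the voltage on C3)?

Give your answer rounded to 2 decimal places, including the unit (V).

Initial: C1(5μF, Q=4μC, V=0.80V), C2(2μF, Q=4μC, V=2.00V), C3(5μF, Q=12μC, V=2.40V)
Op 1: CLOSE 1-3: Q_total=16.00, C_total=10.00, V=1.60; Q1=8.00, Q3=8.00; dissipated=3.200

Answer: 1.60 V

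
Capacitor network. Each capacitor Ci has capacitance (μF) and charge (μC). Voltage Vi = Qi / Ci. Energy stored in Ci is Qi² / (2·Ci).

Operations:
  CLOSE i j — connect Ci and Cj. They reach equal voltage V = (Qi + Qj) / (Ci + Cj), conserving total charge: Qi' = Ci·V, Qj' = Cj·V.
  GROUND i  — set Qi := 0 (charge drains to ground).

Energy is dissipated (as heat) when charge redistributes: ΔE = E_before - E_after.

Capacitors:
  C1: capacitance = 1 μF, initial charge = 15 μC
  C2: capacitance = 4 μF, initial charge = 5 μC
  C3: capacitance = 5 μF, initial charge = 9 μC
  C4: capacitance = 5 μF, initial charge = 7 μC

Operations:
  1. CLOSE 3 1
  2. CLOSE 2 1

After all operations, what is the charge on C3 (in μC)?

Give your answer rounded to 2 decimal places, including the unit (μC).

Initial: C1(1μF, Q=15μC, V=15.00V), C2(4μF, Q=5μC, V=1.25V), C3(5μF, Q=9μC, V=1.80V), C4(5μF, Q=7μC, V=1.40V)
Op 1: CLOSE 3-1: Q_total=24.00, C_total=6.00, V=4.00; Q3=20.00, Q1=4.00; dissipated=72.600
Op 2: CLOSE 2-1: Q_total=9.00, C_total=5.00, V=1.80; Q2=7.20, Q1=1.80; dissipated=3.025
Final charges: Q1=1.80, Q2=7.20, Q3=20.00, Q4=7.00

Answer: 20.00 μC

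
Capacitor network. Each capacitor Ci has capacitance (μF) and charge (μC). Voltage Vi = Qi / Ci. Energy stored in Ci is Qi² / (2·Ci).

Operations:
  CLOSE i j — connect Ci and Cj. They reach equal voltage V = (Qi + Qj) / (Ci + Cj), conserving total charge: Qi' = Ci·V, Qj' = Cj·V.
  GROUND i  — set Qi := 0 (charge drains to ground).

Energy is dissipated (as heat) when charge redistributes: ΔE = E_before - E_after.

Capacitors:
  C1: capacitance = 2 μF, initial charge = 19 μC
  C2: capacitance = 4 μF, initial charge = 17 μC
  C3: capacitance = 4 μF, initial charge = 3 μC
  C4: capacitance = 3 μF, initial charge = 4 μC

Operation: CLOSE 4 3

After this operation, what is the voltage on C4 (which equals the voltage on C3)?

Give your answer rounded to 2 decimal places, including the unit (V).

Answer: 1.00 V

Derivation:
Initial: C1(2μF, Q=19μC, V=9.50V), C2(4μF, Q=17μC, V=4.25V), C3(4μF, Q=3μC, V=0.75V), C4(3μF, Q=4μC, V=1.33V)
Op 1: CLOSE 4-3: Q_total=7.00, C_total=7.00, V=1.00; Q4=3.00, Q3=4.00; dissipated=0.292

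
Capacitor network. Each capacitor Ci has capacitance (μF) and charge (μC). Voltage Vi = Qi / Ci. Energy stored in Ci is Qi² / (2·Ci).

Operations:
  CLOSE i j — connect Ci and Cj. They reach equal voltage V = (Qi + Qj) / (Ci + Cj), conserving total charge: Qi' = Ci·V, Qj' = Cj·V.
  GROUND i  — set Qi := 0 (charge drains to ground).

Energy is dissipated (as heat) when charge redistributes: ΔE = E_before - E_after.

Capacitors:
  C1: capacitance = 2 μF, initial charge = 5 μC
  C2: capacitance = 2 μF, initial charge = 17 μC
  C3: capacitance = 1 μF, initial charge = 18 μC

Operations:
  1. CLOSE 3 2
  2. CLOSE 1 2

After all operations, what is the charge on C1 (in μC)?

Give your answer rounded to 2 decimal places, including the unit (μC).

Answer: 14.17 μC

Derivation:
Initial: C1(2μF, Q=5μC, V=2.50V), C2(2μF, Q=17μC, V=8.50V), C3(1μF, Q=18μC, V=18.00V)
Op 1: CLOSE 3-2: Q_total=35.00, C_total=3.00, V=11.67; Q3=11.67, Q2=23.33; dissipated=30.083
Op 2: CLOSE 1-2: Q_total=28.33, C_total=4.00, V=7.08; Q1=14.17, Q2=14.17; dissipated=42.014
Final charges: Q1=14.17, Q2=14.17, Q3=11.67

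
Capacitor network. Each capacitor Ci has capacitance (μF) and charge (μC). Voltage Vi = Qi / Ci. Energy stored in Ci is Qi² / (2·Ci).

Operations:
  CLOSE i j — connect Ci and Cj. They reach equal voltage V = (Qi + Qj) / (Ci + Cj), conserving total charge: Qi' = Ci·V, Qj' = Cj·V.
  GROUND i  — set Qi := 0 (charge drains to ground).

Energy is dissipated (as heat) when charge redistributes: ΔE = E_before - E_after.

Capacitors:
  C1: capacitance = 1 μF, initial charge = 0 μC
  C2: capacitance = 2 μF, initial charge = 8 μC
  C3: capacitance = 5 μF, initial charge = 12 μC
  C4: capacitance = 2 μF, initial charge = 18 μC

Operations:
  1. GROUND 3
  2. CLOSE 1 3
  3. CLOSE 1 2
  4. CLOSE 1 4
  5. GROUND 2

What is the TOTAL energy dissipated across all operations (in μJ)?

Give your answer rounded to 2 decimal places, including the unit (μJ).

Answer: 40.21 μJ

Derivation:
Initial: C1(1μF, Q=0μC, V=0.00V), C2(2μF, Q=8μC, V=4.00V), C3(5μF, Q=12μC, V=2.40V), C4(2μF, Q=18μC, V=9.00V)
Op 1: GROUND 3: Q3=0; energy lost=14.400
Op 2: CLOSE 1-3: Q_total=0.00, C_total=6.00, V=0.00; Q1=0.00, Q3=0.00; dissipated=0.000
Op 3: CLOSE 1-2: Q_total=8.00, C_total=3.00, V=2.67; Q1=2.67, Q2=5.33; dissipated=5.333
Op 4: CLOSE 1-4: Q_total=20.67, C_total=3.00, V=6.89; Q1=6.89, Q4=13.78; dissipated=13.370
Op 5: GROUND 2: Q2=0; energy lost=7.111
Total dissipated: 40.215 μJ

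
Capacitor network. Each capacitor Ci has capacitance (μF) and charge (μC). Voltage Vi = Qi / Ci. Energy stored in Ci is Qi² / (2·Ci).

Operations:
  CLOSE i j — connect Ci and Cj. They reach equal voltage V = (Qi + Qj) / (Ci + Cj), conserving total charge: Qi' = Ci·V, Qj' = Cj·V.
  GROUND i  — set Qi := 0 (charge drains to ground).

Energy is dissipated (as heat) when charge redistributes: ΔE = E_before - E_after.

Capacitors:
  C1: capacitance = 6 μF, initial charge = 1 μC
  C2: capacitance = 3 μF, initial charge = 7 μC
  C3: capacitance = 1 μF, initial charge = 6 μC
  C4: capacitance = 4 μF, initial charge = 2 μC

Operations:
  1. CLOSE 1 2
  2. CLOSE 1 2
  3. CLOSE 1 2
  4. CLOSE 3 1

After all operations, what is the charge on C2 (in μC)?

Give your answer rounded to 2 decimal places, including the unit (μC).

Answer: 2.67 μC

Derivation:
Initial: C1(6μF, Q=1μC, V=0.17V), C2(3μF, Q=7μC, V=2.33V), C3(1μF, Q=6μC, V=6.00V), C4(4μF, Q=2μC, V=0.50V)
Op 1: CLOSE 1-2: Q_total=8.00, C_total=9.00, V=0.89; Q1=5.33, Q2=2.67; dissipated=4.694
Op 2: CLOSE 1-2: Q_total=8.00, C_total=9.00, V=0.89; Q1=5.33, Q2=2.67; dissipated=0.000
Op 3: CLOSE 1-2: Q_total=8.00, C_total=9.00, V=0.89; Q1=5.33, Q2=2.67; dissipated=0.000
Op 4: CLOSE 3-1: Q_total=11.33, C_total=7.00, V=1.62; Q3=1.62, Q1=9.71; dissipated=11.196
Final charges: Q1=9.71, Q2=2.67, Q3=1.62, Q4=2.00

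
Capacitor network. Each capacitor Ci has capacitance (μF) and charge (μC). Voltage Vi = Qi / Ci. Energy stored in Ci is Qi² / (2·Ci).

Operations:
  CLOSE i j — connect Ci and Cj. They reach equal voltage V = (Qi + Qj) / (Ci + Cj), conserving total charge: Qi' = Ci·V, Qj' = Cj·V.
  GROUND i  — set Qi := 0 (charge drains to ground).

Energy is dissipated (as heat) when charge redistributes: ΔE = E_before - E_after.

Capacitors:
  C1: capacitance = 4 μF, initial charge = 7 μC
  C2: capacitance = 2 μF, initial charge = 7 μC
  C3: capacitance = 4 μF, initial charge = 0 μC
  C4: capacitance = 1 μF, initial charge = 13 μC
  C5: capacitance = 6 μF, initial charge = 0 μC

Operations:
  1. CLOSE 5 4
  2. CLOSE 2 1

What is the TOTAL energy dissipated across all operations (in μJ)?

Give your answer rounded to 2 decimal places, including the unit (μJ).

Answer: 74.47 μJ

Derivation:
Initial: C1(4μF, Q=7μC, V=1.75V), C2(2μF, Q=7μC, V=3.50V), C3(4μF, Q=0μC, V=0.00V), C4(1μF, Q=13μC, V=13.00V), C5(6μF, Q=0μC, V=0.00V)
Op 1: CLOSE 5-4: Q_total=13.00, C_total=7.00, V=1.86; Q5=11.14, Q4=1.86; dissipated=72.429
Op 2: CLOSE 2-1: Q_total=14.00, C_total=6.00, V=2.33; Q2=4.67, Q1=9.33; dissipated=2.042
Total dissipated: 74.470 μJ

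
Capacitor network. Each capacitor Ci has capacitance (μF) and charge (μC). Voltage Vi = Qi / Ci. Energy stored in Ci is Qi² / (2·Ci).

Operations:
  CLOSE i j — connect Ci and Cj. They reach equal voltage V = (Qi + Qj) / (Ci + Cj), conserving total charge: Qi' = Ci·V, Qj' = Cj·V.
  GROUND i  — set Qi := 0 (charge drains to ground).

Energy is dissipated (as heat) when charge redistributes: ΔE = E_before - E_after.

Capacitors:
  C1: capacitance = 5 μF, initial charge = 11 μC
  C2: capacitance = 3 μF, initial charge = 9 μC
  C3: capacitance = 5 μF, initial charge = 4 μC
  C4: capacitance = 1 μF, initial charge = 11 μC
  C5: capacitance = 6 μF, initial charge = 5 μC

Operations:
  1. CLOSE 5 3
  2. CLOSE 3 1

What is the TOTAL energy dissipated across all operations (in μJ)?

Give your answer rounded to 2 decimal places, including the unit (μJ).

Answer: 2.39 μJ

Derivation:
Initial: C1(5μF, Q=11μC, V=2.20V), C2(3μF, Q=9μC, V=3.00V), C3(5μF, Q=4μC, V=0.80V), C4(1μF, Q=11μC, V=11.00V), C5(6μF, Q=5μC, V=0.83V)
Op 1: CLOSE 5-3: Q_total=9.00, C_total=11.00, V=0.82; Q5=4.91, Q3=4.09; dissipated=0.002
Op 2: CLOSE 3-1: Q_total=15.09, C_total=10.00, V=1.51; Q3=7.55, Q1=7.55; dissipated=2.387
Total dissipated: 2.388 μJ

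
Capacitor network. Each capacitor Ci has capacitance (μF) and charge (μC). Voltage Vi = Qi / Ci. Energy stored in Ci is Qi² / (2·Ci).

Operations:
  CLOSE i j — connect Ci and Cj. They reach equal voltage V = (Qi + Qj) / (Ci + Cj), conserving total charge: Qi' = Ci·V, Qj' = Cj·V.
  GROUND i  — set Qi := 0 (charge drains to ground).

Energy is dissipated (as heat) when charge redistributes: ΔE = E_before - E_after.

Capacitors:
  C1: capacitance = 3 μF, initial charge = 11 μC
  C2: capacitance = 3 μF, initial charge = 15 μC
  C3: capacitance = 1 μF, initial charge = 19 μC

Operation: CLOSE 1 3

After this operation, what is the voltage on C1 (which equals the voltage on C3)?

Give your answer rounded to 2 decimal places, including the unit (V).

Answer: 7.50 V

Derivation:
Initial: C1(3μF, Q=11μC, V=3.67V), C2(3μF, Q=15μC, V=5.00V), C3(1μF, Q=19μC, V=19.00V)
Op 1: CLOSE 1-3: Q_total=30.00, C_total=4.00, V=7.50; Q1=22.50, Q3=7.50; dissipated=88.167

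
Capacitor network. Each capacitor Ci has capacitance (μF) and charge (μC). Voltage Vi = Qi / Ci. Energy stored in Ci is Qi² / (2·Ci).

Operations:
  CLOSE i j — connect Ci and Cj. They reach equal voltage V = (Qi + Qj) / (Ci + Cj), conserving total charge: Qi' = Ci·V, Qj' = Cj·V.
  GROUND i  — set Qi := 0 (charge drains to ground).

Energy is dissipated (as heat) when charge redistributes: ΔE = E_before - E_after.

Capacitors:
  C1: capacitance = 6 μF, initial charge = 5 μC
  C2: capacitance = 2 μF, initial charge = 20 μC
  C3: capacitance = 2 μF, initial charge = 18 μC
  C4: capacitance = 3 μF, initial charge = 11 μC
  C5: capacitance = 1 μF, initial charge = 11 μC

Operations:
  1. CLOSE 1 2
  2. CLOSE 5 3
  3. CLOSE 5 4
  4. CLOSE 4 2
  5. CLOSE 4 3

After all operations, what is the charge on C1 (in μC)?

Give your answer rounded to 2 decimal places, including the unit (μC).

Initial: C1(6μF, Q=5μC, V=0.83V), C2(2μF, Q=20μC, V=10.00V), C3(2μF, Q=18μC, V=9.00V), C4(3μF, Q=11μC, V=3.67V), C5(1μF, Q=11μC, V=11.00V)
Op 1: CLOSE 1-2: Q_total=25.00, C_total=8.00, V=3.12; Q1=18.75, Q2=6.25; dissipated=63.021
Op 2: CLOSE 5-3: Q_total=29.00, C_total=3.00, V=9.67; Q5=9.67, Q3=19.33; dissipated=1.333
Op 3: CLOSE 5-4: Q_total=20.67, C_total=4.00, V=5.17; Q5=5.17, Q4=15.50; dissipated=13.500
Op 4: CLOSE 4-2: Q_total=21.75, C_total=5.00, V=4.35; Q4=13.05, Q2=8.70; dissipated=2.501
Op 5: CLOSE 4-3: Q_total=32.38, C_total=5.00, V=6.48; Q4=19.43, Q3=12.95; dissipated=16.960
Final charges: Q1=18.75, Q2=8.70, Q3=12.95, Q4=19.43, Q5=5.17

Answer: 18.75 μC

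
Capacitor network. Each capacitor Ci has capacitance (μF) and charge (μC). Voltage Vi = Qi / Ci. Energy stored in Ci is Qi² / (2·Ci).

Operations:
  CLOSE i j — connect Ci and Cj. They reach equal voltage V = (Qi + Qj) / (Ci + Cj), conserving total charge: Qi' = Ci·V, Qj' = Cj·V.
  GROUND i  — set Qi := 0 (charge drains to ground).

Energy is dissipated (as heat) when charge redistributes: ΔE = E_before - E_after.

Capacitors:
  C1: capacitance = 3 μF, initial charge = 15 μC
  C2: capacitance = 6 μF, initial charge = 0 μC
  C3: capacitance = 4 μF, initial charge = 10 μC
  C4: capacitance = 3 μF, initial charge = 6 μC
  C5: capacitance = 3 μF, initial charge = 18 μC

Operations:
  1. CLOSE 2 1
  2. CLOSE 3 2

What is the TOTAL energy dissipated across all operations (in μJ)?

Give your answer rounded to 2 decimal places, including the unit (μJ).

Answer: 25.83 μJ

Derivation:
Initial: C1(3μF, Q=15μC, V=5.00V), C2(6μF, Q=0μC, V=0.00V), C3(4μF, Q=10μC, V=2.50V), C4(3μF, Q=6μC, V=2.00V), C5(3μF, Q=18μC, V=6.00V)
Op 1: CLOSE 2-1: Q_total=15.00, C_total=9.00, V=1.67; Q2=10.00, Q1=5.00; dissipated=25.000
Op 2: CLOSE 3-2: Q_total=20.00, C_total=10.00, V=2.00; Q3=8.00, Q2=12.00; dissipated=0.833
Total dissipated: 25.833 μJ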